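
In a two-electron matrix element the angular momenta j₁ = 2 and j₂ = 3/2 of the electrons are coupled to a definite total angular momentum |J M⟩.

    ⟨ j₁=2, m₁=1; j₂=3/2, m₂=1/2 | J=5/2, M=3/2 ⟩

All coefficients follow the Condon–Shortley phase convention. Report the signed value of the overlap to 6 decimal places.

+0.169031

√[6·1!3!2!/7! · 3!1!2!1!4!1!] = √(144/35)
  +(−1)^0/∏(0,1,1,2,2,0)! = 1/4  (running 1/4)
  +(−1)^1/∏(1,0,0,1,3,1)! = -1/6  (running 1/12)
⟨..|..⟩ = √(144/35)·(1/12) = +0.169031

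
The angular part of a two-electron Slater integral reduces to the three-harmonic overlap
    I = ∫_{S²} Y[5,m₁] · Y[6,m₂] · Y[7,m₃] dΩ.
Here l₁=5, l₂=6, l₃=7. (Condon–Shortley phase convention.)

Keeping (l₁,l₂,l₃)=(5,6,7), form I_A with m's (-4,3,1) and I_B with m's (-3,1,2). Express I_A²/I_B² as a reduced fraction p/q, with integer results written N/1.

l's match ⇒ only the (l;m) 3-j factors differ between A and B.
A: triangle coeff Δ(5,6,7) = 1/174594420; Σ_t [3,4]: t=3:−1/6220800 t=4:+1/2073600 = 1/3110400; (3j)²=3136/230945 [(5 6 7; -4 3 1)], sign=+1
B: triangle coeff Δ(5,6,7) = 1/174594420; Σ_t [2,4]: t=2:+1/2073600 t=3:−1/414720 t=4:+1/829440 = -1/1382400; (3j)²=294/46189 [(5 6 7; -3 1 2)], sign=+1
I_A²/I_B² = (3136/230945)/(294/46189) = 32/15

32/15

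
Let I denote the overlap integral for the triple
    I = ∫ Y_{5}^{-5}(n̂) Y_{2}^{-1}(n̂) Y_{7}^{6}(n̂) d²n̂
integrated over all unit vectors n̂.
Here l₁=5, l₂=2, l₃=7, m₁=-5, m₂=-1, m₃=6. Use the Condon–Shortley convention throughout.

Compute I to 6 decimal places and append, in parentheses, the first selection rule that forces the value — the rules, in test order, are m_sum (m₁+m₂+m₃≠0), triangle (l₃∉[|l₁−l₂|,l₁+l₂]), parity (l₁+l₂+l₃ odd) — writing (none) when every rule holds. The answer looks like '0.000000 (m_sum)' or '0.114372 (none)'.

Rules hold: Σm=0, L=14 even, 3≤7≤7.
N = 11·5·15 = 825
Δ = 0!·10!·4!/15! = 1/15015
Racah Σ t=0..0: t=0:+1/57600 = 1/57600
⇒ 3j(5 2 7; 0 0 0)² = 21/715, sgn -1
Racah Σ t=0..0: t=0:+1/21772800 = 1/21772800
⇒ 3j(5 2 7; -5 -1 6)² = 2/105, sgn -1
4πI² = N·(3j₀)²·(3jₘ)² = 6/13
I = +1·√(0.461538/4π) = 0.19164567
No selection rule forces the value: the integral is nonzero (none).

0.191646 (none)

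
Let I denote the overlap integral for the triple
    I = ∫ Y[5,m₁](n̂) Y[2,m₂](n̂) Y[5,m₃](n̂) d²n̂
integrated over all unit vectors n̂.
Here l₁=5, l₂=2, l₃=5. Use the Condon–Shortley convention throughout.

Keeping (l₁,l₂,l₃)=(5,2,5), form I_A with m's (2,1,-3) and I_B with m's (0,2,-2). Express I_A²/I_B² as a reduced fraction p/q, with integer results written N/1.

5/7

l's match ⇒ only the (l;m) 3-j factors differ between A and B.
A: triangle coeff Δ(5,2,5) = 1/38610; Σ_t [1,2]: t=1:−1/2880 t=2:+1/10080 = -1/4032; (3j)²=10/429 [(5 2 5; 2 1 -3)], sign=-1
B: triangle coeff Δ(5,2,5) = 1/38610; Σ_t [2,2]: t=2:+1/2880 = 1/2880; (3j)²=14/429 [(5 2 5; 0 2 -2)], sign=-1
I_A²/I_B² = (10/429)/(14/429) = 5/7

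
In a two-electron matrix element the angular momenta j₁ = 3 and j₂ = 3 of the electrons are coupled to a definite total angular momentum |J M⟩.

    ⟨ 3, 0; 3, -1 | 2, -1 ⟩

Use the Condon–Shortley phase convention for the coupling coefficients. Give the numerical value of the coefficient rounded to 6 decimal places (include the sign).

j₁+j₂−J=4  J+j₁−j₂=2  J−j₁+j₂=2  j₁+j₂+J+1=9
(j₁±m₁, j₂±m₂, J±M) = (3,3,2,4,1,3)
P² = 96/7
sum k=1..2:
  [1] −1/12 = -1/12
  [2] +1/8 = 1/8
S = 1/24
C² = P²·S² = 1/42 ; C = +0.154303

+0.154303  (= +√(1/42))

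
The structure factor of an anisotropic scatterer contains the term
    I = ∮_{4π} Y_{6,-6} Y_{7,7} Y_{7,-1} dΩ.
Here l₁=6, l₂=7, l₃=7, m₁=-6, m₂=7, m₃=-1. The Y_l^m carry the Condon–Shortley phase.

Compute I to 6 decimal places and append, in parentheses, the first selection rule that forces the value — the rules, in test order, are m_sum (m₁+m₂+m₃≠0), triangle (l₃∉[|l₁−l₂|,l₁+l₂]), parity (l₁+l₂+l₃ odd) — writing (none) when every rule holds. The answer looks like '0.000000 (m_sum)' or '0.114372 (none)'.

Rules hold: Σm=0, L=20 even, 1≤7≤13.
N = 13·15·15 = 2925
Δ = 6!·6!·8!/21! = 1/2444321880
Racah Σ t=0..6: t=0:+1/2612736000 t=1:−1/20736000 t=2:+1/1658880 t=3:−1/746496 t=4:+1/1658880 t=5:−1/20736000 t=6:+1/2612736000 = -1/4354560
⇒ 3j(6 7 7; 0 0 0)² = 1000/138567, sgn +1
Racah Σ t=6..6: t=6:+1/20901888000 = 1/20901888000
⇒ 3j(6 7 7; -6 7 -1)² = 11/9690, sgn +1
4πI² = N·(3j₀)²·(3jₘ)² = 2500/104329
I = +1·√(0.0239627/4π) = 0.04366792
No selection rule forces the value: the integral is nonzero (none).

0.043668 (none)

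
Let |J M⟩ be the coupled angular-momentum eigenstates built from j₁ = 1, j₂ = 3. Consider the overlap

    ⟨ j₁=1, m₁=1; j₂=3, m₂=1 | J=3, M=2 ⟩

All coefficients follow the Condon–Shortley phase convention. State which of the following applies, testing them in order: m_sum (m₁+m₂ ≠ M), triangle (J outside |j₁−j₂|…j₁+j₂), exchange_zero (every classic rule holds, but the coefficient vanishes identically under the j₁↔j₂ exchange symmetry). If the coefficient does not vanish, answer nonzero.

nonzero

m-sum: m₁+m₂ = 1+1 = 2, M = 2  ✓
triangle: |j₁−j₂| = 2 ≤ J = 3 ≤ j₁+j₂ = 4  ✓
exchange: j₁≠j₂ or m₁≠m₂ — the exchange symmetry imposes no constraint here
value check: CG = +√(5/12) = +0.645497 ≠ 0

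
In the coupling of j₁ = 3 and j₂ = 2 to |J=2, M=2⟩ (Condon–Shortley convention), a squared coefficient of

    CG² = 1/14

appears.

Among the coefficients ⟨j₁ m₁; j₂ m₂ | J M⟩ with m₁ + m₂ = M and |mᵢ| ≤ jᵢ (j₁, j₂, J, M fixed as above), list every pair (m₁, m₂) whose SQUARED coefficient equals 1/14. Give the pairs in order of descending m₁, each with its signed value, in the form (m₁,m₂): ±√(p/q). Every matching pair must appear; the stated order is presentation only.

Admissible pairs with m₁+m₂ = M = 2: (0,2), (1,1), (2,0), (3,-1)
  (m₁,m₂)=(3,-1): CG² = 5/14, CG = +√(5/14)
  (m₁,m₂)=(2,0): CG² = 5/14, CG = −√(5/14)
  (m₁,m₂)=(1,1): CG² = 3/14, CG = +√(3/14)
  (m₁,m₂)=(0,2): CG² = 1/14, CG = −√(1/14)   ← matches the target
Pairs with CG² = 1/14: (0,2): −√(1/14)

(0,2): −√(1/14)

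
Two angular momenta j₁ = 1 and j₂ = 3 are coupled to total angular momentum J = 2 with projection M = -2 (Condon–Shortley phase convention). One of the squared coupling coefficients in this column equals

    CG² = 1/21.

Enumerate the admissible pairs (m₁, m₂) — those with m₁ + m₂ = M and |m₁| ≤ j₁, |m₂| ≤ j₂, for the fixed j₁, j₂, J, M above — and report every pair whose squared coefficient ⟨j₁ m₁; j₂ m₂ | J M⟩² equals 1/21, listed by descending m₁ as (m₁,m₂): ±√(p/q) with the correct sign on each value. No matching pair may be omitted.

Admissible pairs with m₁+m₂ = M = -2: (-1,-1), (0,-2), (1,-3)
  (m₁,m₂)=(1,-3): CG² = 5/7, CG = +√(5/7)
  (m₁,m₂)=(0,-2): CG² = 5/21, CG = −√(5/21)
  (m₁,m₂)=(-1,-1): CG² = 1/21, CG = +√(1/21)   ← matches the target
Pairs with CG² = 1/21: (-1,-1): +√(1/21)

(-1,-1): +√(1/21)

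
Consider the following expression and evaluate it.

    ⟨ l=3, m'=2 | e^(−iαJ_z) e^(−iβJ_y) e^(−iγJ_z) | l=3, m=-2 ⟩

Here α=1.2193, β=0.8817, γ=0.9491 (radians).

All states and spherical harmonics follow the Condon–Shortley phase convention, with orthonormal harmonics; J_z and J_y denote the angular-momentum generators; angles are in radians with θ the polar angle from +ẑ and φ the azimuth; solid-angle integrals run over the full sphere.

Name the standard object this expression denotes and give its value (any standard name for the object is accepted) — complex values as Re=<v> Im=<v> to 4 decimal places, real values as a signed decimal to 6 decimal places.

Wigner D-matrix element, Re=0.1111 Im=-0.0666

This is a Wigner D-matrix element — the rotation-matrix element ⟨l m'| R(α,β,γ) |l m⟩ in the angular-momentum basis.
First d^3_{2,-2}(β=0.8817), then the phase factors e^{-i(2)α} and e^{-i(-2)γ}:
With c≡cos(β/2)=0.904389 and s≡sin(β/2)=0.426708, N=[120·1·1·120]^{1/2}=120.000000
k: max(0,(-2)−(2))=0 … min(3+(-2),3−(2))=1
  k=0: (−1)^4·120.0000/(24)·0.9044^2·0.4267^4 = +0.135583
  k=1: (−1)^5·120.0000/(120)·0.9044^0·0.4267^6 = -0.006037
d^3_{2,-2}(0.8817) = +0.135583 -0.006037 = +0.129547
Phases: e^{-i·(2)·1.2193}=-0.762911-0.646504i, e^{-i·(-2)·0.9491}=-0.321586+0.946880i ⇒ D=+0.111087-0.066649i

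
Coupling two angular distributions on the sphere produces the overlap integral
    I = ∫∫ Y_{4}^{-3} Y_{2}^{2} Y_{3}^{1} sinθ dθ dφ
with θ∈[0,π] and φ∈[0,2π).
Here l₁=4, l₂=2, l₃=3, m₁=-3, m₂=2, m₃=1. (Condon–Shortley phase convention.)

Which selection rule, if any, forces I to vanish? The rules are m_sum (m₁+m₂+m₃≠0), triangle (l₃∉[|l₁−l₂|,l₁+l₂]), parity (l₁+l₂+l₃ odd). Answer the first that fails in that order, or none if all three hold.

parity

azimuthal sum: -3 + 2 + 1 = 0  ✓
2 ≤ 3 ≤ 6 (triangle on l)  ✓
L = 4 + 2 + 3 = 9 (odd)  ✗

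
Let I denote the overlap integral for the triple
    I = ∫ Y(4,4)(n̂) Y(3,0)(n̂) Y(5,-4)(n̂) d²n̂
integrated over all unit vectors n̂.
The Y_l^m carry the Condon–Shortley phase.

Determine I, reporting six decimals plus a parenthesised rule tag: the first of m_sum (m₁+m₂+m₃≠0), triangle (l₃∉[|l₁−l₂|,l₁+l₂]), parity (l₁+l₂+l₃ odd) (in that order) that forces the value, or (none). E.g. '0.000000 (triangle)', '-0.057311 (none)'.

m-sum 0 ✓  L=12 even ✓  1≤5≤7 ✓
Π(2lᵢ+1) = 9×7×11 = 693
triangle coeff Δ(4,3,5) = 1/180180
Σ_t [0,2]: t=0:+1/576 t=1:−1/144 t=2:+1/576 = -1/288
(3j)²=20/1001 [(4 3 5; 0 0 0)], sign=+1
Σ_t [0,0]: t=0:+1/8640 = 1/8640
(3j)²=28/715 [(4 3 5; 4 0 -4)], sign=-1
⇒ 4πI² = 1008/1859
I = (-1)√(1008/1859/(4π)) = -0.20772350
No selection rule forces the value: the integral is nonzero (none).

-0.207724 (none)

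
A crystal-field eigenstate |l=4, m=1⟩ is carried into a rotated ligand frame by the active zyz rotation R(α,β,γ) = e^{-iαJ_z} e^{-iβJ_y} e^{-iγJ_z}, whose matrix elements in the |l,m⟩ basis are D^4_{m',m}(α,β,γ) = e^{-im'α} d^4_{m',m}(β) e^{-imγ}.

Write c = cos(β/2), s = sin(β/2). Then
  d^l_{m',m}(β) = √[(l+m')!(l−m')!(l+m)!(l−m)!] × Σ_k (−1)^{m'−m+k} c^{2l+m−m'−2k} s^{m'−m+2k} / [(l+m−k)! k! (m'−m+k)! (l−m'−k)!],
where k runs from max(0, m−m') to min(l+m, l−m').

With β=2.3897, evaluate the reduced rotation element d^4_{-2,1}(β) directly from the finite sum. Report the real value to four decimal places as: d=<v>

d^4_{-2,1}(β=2.3897) via the finite sum:
With c≡cos(β/2)=0.367153 and s≡sin(β/2)=0.930161, N=[2·720·120·6]^{1/2}=1018.233765
Admissible k: 3..5 (factorial args all ≥0)
  k=3: (−1)^0·1018.2338/(72)·0.3672^5·0.9302^3 = +0.075932
  k=4: (−1)^1·1018.2338/(48)·0.3672^3·0.9302^5 = -0.731033
  k=5: (−1)^2·1018.2338/(240)·0.3672^1·0.9302^7 = +0.938402
d^4_{-2,1}(2.3897) = +0.075932 -0.731033 +0.938402 = +0.283301

d=0.2833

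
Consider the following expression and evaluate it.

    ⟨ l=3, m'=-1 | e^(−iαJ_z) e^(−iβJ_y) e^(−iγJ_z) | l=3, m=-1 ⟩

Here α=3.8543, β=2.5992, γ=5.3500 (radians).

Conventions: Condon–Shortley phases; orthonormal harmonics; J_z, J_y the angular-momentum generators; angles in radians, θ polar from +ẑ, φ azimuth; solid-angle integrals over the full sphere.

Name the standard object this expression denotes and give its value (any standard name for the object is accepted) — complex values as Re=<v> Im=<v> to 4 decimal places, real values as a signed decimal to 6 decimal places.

Wigner D-matrix element, Re=-0.3251 Im=0.0729

This is a Wigner D-matrix element — the rotation-matrix element ⟨l m'| R(α,β,γ) |l m⟩ in the angular-momentum basis.
D^3_{-1,-1}(3.8543,2.5992,5.3500) = e^{-i·-1·3.8543}·d^3_{-1,-1}(2.5992)·e^{-i·-1·5.3500}. Compute d first:
With c≡cos(β/2)=0.267884 and s≡sin(β/2)=0.963451, N=[2·24·2·24]^{1/2}=48.000000
The bounds max(0,m−m')=0 and min(l+m,l−m')=2 give 3 terms
  k=0: (−1)^0·48.0000/(48)·0.2679^6·0.9635^0 = +0.000370
  k=1: (−1)^1·48.0000/(6)·0.2679^4·0.9635^2 = -0.038242
  k=2: (−1)^2·48.0000/(8)·0.2679^2·0.9635^4 = +0.370992
d^3_{-1,-1}(2.5992) = +0.000370 -0.038242 +0.370992 = +0.333120
Phases: e^{-i·(-1)·3.8543}=-0.756594-0.653885i, e^{-i·(-1)·5.3500}=+0.595278-0.803520i ⇒ D=-0.325056+0.072852i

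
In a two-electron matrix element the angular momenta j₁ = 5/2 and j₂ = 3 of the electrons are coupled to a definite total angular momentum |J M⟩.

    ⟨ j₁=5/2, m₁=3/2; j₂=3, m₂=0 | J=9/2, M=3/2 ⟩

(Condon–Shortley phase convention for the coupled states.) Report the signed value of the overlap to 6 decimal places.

+0.540562  (= +√(45/154))

j₁+j₂−J=1  J+j₁−j₂=4  J−j₁+j₂=5  j₁+j₂+J+1=11
(j₁±m₁, j₂±m₂, J±M) = (4,1,3,3,6,3)
P² = 207360/77
sum k=0..1:
  [0] +1/72 = 1/72
  [1] −1/288 = -1/288
S = 1/96
C² = P²·S² = 45/154 ; C = +0.540562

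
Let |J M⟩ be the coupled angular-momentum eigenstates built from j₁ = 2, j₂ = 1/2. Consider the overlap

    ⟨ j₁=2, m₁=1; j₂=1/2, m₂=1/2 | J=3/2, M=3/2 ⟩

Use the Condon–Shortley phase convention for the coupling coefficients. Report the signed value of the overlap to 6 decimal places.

-0.447214

√[4·1!3!0!/5! · 3!1!1!0!3!0!] = √(36/5)
  +(−1)^1/∏(1,0,0,0,3,0)! = -1/6  (running -1/6)
⟨..|..⟩ = √(36/5)·(-1/6) = -0.447214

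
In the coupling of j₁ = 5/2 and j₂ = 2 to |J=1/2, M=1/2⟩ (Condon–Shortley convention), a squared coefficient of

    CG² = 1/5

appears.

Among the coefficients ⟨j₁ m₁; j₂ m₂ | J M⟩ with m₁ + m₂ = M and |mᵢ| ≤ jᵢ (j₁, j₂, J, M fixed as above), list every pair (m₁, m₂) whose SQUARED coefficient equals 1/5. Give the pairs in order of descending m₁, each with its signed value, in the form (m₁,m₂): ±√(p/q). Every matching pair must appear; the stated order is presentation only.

Admissible pairs with m₁+m₂ = M = 1/2: (-3/2,2), (-1/2,1), (1/2,0), (3/2,-1), (5/2,-2)
  (m₁,m₂)=(5/2,-2): CG² = 1/3, CG = +√(1/3)
  (m₁,m₂)=(3/2,-1): CG² = 4/15, CG = −√(4/15)
  (m₁,m₂)=(1/2,0): CG² = 1/5, CG = +√(1/5)   ← matches the target
  (m₁,m₂)=(-1/2,1): CG² = 2/15, CG = −√(2/15)
  (m₁,m₂)=(-3/2,2): CG² = 1/15, CG = +√(1/15)
Pairs with CG² = 1/5: (1/2,0): +√(1/5)

(1/2,0): +√(1/5)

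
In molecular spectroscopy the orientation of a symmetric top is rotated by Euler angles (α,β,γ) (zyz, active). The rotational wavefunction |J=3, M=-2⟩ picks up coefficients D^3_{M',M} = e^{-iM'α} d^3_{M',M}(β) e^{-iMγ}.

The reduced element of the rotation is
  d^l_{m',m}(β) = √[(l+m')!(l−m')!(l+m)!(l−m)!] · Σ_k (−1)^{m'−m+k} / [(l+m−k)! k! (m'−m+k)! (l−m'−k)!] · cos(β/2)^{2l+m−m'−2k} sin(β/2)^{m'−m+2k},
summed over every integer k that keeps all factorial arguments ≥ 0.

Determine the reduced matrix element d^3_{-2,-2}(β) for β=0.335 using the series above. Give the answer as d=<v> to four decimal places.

d^3_{-2,-2}(β=0.3350) via the finite sum:
c=cos(0.335000/2)=0.986005, s=sin(0.335000/2)=0.166718; N=√[1·120·1·120]=120.000000
k: max(0,(-2)−(-2))=0 … min(3+(-2),3−(-2))=1
  k=0: (−1)^0·120.0000/(120)·0.9860^6·0.1667^0 = +0.918912
  k=1: (−1)^1·120.0000/(24)·0.9860^4·0.1667^2 = -0.131356
d^3_{-2,-2}(0.3350) = +0.918912 -0.131356 = +0.787556

d=0.7876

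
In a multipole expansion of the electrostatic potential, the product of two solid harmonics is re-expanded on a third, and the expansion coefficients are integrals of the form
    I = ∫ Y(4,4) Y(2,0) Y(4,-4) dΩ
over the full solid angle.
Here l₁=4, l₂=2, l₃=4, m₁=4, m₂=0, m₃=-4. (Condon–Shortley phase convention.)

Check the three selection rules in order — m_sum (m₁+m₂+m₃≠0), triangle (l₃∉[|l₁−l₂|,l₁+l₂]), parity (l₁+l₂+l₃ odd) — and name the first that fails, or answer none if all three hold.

none

azimuthal sum: 4 + 0 − 4 = 0  ✓
2 ≤ 4 ≤ 6 (triangle on l)  ✓
L = 4 + 2 + 4 = 10 (even)  ✓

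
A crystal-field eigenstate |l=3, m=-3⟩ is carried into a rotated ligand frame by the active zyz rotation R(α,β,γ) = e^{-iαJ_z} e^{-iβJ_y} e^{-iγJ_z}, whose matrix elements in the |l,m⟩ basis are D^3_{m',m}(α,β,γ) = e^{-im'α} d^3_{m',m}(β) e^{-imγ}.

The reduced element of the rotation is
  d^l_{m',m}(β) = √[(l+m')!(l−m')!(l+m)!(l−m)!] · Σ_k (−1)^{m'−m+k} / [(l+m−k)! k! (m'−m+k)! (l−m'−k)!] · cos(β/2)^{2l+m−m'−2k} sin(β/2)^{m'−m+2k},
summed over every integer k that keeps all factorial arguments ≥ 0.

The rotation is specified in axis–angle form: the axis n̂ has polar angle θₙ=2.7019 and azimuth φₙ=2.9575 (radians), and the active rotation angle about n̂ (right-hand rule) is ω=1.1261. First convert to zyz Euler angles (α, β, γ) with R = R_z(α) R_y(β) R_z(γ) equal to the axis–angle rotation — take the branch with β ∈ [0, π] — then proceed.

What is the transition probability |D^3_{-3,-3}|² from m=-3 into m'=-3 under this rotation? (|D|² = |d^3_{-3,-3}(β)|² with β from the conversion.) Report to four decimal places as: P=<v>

Axis–angle → zyz. n̂ = (sinθₙcosφₙ, sinθₙsinφₙ, cosθₙ) = (-0.418469, +0.077919, -0.904883), ω = 1.1261.
R = I cosω + sinω [n̂]ₓ + (1−cosω) n̂n̂ᵀ gives
  R = [+0.529968, +0.798295, +0.286111; -0.835455, +0.433643, +0.337593; +0.145429, -0.417946, +0.896756]
β = atan2(√(R₁₃²+R₂₃²), R₃₃) = 0.458412; α = atan2(R₂₃, R₁₃) mod 2π = 0.867754; γ = atan2(R₃₂, −R₃₁) mod 2π = 4.377532
First d^3_{-3,-3}(β=0.4584), then the phase factors e^{-i(-3)α} and e^{-i(-3)γ}:
c=cos(0.458412/2)=0.973847, s=sin(0.458412/2)=0.227204; N=√[1·720·1·720]=720.000000
k∈{0} keeps every argument non-negative
  k=0: (−1)^0·720.0000/(720)·0.9738^6·0.2272^0 = +0.852991
d^3_{-3,-3}(0.4584) = +0.852991
|D^3_{-3,-3}|² = |d^3_{-3,-3}(β)|² = (+0.852991)² = 0.727594 (the z-rotation phases have unit modulus)

P=0.7276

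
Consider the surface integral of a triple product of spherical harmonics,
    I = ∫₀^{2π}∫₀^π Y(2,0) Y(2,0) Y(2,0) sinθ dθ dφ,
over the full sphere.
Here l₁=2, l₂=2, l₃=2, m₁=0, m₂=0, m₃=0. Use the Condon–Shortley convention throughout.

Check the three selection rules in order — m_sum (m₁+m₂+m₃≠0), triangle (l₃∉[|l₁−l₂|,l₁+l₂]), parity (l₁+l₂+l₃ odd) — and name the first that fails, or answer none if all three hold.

azimuthal sum: 0 + 0 + 0 = 0  ✓
0 ≤ 2 ≤ 4 (triangle on l)  ✓
L = 2 + 2 + 2 = 6 (even)  ✓

none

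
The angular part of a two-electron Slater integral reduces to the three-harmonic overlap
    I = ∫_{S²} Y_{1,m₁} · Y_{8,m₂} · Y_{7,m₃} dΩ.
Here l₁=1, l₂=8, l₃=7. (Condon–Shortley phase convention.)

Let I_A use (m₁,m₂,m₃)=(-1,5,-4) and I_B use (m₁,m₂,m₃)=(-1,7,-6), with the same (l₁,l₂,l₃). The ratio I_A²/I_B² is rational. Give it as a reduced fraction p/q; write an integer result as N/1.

26/35

Same 1,8,7: normalisation and zero-m 3j drop out of the ratio.
A: Δ: 2! 0! 14! / 17! → 1/2040; sum: t=2:+1/479001600 = 1/479001600; 3j²(1 8 7; -1 5 -4) = Δ·Π!·Σ² = 13/340  (sign -1)
B: Δ: 2! 0! 14! / 17! → 1/2040; sum: t=2:+1/12454041600 = 1/12454041600; 3j²(1 8 7; -1 7 -6) = Δ·Π!·Σ² = 7/136  (sign -1)
I_A²/I_B² = (13/340)/(7/136) = 26/35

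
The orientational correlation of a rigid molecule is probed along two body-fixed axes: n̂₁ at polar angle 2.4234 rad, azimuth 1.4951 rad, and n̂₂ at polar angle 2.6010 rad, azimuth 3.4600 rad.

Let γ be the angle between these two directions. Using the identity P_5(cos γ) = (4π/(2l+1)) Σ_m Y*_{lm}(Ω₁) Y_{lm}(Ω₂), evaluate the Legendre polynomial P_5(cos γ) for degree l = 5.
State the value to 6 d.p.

Addition theorem: P_5(cos γ) = (4π/11) Σ_m Y*_{lm}(Ω₁) Y_{lm}(Ω₂), m = −5…5:
  m=-5: (+0.021158+0.053208i) × (+0.000356+0.016752i) = -0.000884+0.000373i  (running Σ = -0.000884+0.000373i)
  m=-4: (-0.197781+0.061785i) × (-0.025849+0.084409i) = -0.000103-0.018292i  (running Σ = -0.000987-0.017918i)
  m=-3: (-0.091053-0.394041i) × (-0.152923+0.216222i) = +0.099124+0.040570i  (running Σ = +0.098138+0.022652i)
  m=-2: (+0.382928-0.058419i) × (-0.372995+0.275869i) = -0.126714+0.127428i  (running Σ = -0.028576+0.150080i)
  m=-1: (-0.002976-0.039235i) × (-0.322032+0.106149i) = +0.005123+0.012319i  (running Σ = -0.023453+0.162399i)
  m=0: (+0.390665-0.000000i) × (+0.241923+0.000000i) = +0.094511+0.000000i  (running Σ = +0.071058+0.162399i)
  m=1: (+0.002976-0.039235i) × (+0.322032+0.106149i) = +0.005123-0.012319i  (running Σ = +0.076181+0.150080i)
  m=2: (+0.382928+0.058419i) × (-0.372995-0.275869i) = -0.126714-0.127428i  (running Σ = -0.050534+0.022652i)
  m=3: (+0.091053-0.394041i) × (+0.152923+0.216222i) = +0.099124-0.040570i  (running Σ = +0.048591-0.017918i)
  m=4: (-0.197781-0.061785i) × (-0.025849-0.084409i) = -0.000103+0.018292i  (running Σ = +0.048488+0.000373i)
  m=5: (-0.021158+0.053208i) × (-0.000356+0.016752i) = -0.000884-0.000373i  (running Σ = +0.047604+0.000000i)
Σ over m = +0.047604+0.000000i; ×(4π/11) → +0.054383+0.000000i. Real part: 0.054383

0.054383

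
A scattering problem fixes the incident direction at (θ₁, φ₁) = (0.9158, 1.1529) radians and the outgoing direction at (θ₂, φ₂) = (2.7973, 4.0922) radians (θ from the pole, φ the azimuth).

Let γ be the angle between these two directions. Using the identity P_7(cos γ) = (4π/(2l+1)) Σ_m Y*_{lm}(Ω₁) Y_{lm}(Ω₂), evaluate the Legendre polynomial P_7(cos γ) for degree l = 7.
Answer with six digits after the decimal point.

0.359320

Term-by-term m-sum for l=7 (normalisation 4π/15 = 0.837758):
  m=-7: (-0.021174, 0.096354) × (-0.000233, 0.000090) = (-0.000004, -0.000024)  (running Σ = (-0.000004, -0.000024))
  m=-6: (0.228395, 0.168005) × (-0.002179, -0.001426) = (-0.000258, -0.000692)  (running Σ = (-0.000262, -0.000716))
  m=-5: (0.382253, -0.218196) × (-0.000687, -0.016895) = (-0.003949, -0.006308)  (running Σ = (-0.004211, -0.007024))
  m=-4: (-0.032451, -0.320879) × (0.060301, -0.046881) = (-0.017000, -0.017828)  (running Σ = (-0.021211, -0.024853))
  m=-3: (0.094398, 0.030980) × (0.231537, 0.069036) = (0.019718, 0.013690)  (running Σ = (-0.001493, -0.011163))
  m=-2: (0.246308, -0.272474) × (0.162249, 0.473040) = (0.168854, 0.072305)  (running Σ = (0.167361, 0.061142))
  m=-1: (-0.023527, -0.052983) × (-0.306096, 0.428589) = (0.029909, 0.006134)  (running Σ = (0.197271, 0.067276))
  m=0: (0.348781, -0.000000) × (0.098528, 0.000000) = (0.034365, 0.000000)  (running Σ = (0.231635, 0.067276))
  m=1: (0.023527, -0.052983) × (0.306096, 0.428589) = (0.029909, -0.006134)  (running Σ = (0.261545, 0.061142))
  m=2: (0.246308, 0.272474) × (0.162249, -0.473040) = (0.168854, -0.072305)  (running Σ = (0.430399, -0.011163))
  m=3: (-0.094398, 0.030980) × (-0.231537, 0.069036) = (0.019718, -0.013690)  (running Σ = (0.450117, -0.024853))
  m=4: (-0.032451, 0.320879) × (0.060301, 0.046881) = (-0.017000, 0.017828)  (running Σ = (0.433117, -0.007024))
  m=5: (-0.382253, -0.218196) × (0.000687, -0.016895) = (-0.003949, 0.006308)  (running Σ = (0.429168, -0.000716))
  m=6: (0.228395, -0.168005) × (-0.002179, 0.001426) = (-0.000258, 0.000692)  (running Σ = (0.428910, -0.000024))
  m=7: (0.021174, 0.096354) × (0.000233, 0.000090) = (-0.000004, 0.000024)  (running Σ = (0.428906, -0.000000))
Accumulated sum (0.428906, -0.000000); after 4π/(2l+1) scaling, (0.359320, -0.000000) ⇒ P_7 = 0.359320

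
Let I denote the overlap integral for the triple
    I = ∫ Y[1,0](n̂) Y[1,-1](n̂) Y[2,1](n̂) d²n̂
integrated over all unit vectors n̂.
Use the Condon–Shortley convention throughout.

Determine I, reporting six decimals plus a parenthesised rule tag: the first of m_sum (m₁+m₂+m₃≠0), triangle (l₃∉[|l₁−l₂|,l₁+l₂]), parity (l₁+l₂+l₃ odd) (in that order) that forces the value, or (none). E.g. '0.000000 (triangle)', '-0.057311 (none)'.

m-sum 0 ✓  L=4 even ✓  0≤2≤2 ✓
Π(2lᵢ+1) = 3×3×5 = 45
triangle coeff Δ(1,1,2) = 1/30
Σ_t [0,0]: t=0:+1/1 = 1/1
(3j)²=2/15 [(1 1 2; 0 0 0)], sign=+1
Σ_t [0,0]: t=0:+1/2 = 1/2
(3j)²=1/10 [(1 1 2; 0 -1 1)], sign=-1
⇒ 4πI² = 3/5
I = (-1)√(3/5/(4π)) = -0.21850969
No selection rule forces the value: the integral is nonzero (none).

-0.218510 (none)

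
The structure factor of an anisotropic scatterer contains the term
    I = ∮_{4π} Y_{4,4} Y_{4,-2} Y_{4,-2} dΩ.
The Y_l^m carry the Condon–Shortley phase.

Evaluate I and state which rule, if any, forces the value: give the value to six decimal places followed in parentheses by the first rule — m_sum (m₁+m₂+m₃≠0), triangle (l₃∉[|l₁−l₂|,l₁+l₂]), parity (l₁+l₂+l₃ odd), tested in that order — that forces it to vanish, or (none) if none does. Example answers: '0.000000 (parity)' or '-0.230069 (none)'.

Rules hold: Σm=0, L=12 even, 0≤4≤8.
N = 9·9·9 = 729
Δ = 4!·4!·4!/13! = 1/450450
Racah Σ t=0..4: t=0:+1/13824 t=1:−1/216 t=2:+1/64 t=3:−1/216 t=4:+1/13824 = 5/768
⇒ 3j(4 4 4; 0 0 0)² = 18/1001, sgn +1
Racah Σ t=0..0: t=0:+1/2304 = 1/2304
⇒ 3j(4 4 4; 4 -2 -2)² = 5/143, sgn +1
4πI² = N·(3j₀)²·(3jₘ)² = 65610/143143
I = +1·√(0.458353/4π) = 0.19098314
No selection rule forces the value: the integral is nonzero (none).

0.190983 (none)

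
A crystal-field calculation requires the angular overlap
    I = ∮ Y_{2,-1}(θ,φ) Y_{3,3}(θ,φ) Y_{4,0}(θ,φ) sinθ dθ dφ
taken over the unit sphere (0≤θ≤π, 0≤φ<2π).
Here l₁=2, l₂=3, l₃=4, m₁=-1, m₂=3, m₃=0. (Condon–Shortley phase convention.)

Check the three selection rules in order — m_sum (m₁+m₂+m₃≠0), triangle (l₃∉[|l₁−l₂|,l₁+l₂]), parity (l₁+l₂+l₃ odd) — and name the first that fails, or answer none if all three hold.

m_sum

azimuthal sum: -1 + 3 + 0 = 2  ✗
1 ≤ 4 ≤ 5 (triangle on l)
L = 2 + 3 + 4 = 9 (odd)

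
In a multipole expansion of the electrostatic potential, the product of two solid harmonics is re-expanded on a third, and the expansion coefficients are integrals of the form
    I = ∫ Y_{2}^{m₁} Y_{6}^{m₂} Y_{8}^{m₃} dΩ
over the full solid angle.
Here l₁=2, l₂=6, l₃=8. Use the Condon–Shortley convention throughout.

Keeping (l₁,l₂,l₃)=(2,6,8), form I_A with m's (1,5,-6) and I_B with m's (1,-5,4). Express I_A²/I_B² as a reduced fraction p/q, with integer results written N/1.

Shared (l₁,l₂,l₃)=(2,6,8): N and (l;000)² cancel in I_A²/I_B².
A: Δ = 0!·4!·12!/17! = 1/30940; Racah Σ t=0..0: t=0:+1/239500800 = 1/239500800; ⇒ 3j(2 6 8; 1 5 -6)² = 2/85, sgn +1
B: Δ = 0!·4!·12!/17! = 1/30940; Racah Σ t=0..0: t=0:+1/239500800 = 1/239500800; ⇒ 3j(2 6 8; 1 -5 4)² = 12/7735, sgn +1
I_A²/I_B² = (2/85)/(12/7735) = 91/6

91/6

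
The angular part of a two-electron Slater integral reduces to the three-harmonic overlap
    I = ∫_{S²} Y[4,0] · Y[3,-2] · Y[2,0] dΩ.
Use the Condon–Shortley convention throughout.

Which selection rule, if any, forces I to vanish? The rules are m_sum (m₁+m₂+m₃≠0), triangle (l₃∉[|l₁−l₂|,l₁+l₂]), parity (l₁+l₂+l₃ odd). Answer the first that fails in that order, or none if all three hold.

m_sum

m₁+m₂+m₃ = 0 − 2 + 0 = -2  ✗
triangle: |4−3|=1 ≤ l₃=2 ≤ 4+3=7
parity: l₁+l₂+l₃ = 9 is odd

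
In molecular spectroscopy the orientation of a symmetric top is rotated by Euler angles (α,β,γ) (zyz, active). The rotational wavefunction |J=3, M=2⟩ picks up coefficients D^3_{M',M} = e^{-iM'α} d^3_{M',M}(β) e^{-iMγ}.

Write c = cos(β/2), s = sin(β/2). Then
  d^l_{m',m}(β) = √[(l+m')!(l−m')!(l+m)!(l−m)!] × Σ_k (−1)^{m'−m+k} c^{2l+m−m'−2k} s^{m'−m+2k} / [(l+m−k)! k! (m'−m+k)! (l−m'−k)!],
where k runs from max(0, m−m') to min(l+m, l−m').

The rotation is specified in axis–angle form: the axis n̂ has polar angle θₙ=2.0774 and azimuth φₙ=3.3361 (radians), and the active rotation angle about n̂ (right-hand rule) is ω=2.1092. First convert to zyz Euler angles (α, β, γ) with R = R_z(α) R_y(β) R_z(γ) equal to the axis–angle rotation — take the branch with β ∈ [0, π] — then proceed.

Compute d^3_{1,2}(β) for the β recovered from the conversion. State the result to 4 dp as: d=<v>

d=-0.4840

Axis–angle → zyz. n̂ = (sinθₙcosφₙ, sinθₙsinφₙ, cosθₙ) = (-0.857909, -0.169006, -0.485210), ω = 2.1092.
R = I cosω + sinω [n̂]ₓ + (1−cosω) n̂n̂ᵀ gives
  R = [+0.600642, +0.635906, +0.484617; -0.197228, -0.469557, +0.860591; +0.774810, -0.612487, -0.156617]
β = atan2(√(R₁₃²+R₂₃²), R₃₃) = 1.728061; α = atan2(R₂₃, R₁₃) mod 2π = 1.057936; γ = atan2(R₃₂, −R₃₁) mod 2π = 3.810513
d^3_{1,2}(β=1.7281) via the finite sum:
c=cos(1.728061/2)=0.649378, s=sin(1.728061/2)=0.760466; N=√[24·2·120·1]=75.894664
Admissible k: 1..2 (factorial args all ≥0)
  k=1: (−1)^0·75.8947/(24)·0.6494^5·0.7605^1 = +0.277694
  k=2: (−1)^1·75.8947/(12)·0.6494^3·0.7605^3 = -0.761661
d^3_{1,2}(1.7281) = +0.277694 -0.761661 = -0.483967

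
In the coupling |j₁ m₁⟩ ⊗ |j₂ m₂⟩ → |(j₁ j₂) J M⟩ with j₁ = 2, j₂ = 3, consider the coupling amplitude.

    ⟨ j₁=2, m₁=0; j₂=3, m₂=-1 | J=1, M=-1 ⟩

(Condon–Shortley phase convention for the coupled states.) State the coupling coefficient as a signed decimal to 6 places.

triangle: 4!·0!·2!/7! = 48/5040
(j±m)!: 2!·2!·2!·4!·0!·2! = 384
prefactor² = (2J+1)·Δ·N² = 384/35
  k=2: +1/(2!·2!·0!·0!·0!·2!) = 1/8
Σ = 1/8  ⇒  CG² = 384/35·(1/8)² = 6/35
CG = +√(6/35) = +0.414039

+√(6/35) ≈ +0.414039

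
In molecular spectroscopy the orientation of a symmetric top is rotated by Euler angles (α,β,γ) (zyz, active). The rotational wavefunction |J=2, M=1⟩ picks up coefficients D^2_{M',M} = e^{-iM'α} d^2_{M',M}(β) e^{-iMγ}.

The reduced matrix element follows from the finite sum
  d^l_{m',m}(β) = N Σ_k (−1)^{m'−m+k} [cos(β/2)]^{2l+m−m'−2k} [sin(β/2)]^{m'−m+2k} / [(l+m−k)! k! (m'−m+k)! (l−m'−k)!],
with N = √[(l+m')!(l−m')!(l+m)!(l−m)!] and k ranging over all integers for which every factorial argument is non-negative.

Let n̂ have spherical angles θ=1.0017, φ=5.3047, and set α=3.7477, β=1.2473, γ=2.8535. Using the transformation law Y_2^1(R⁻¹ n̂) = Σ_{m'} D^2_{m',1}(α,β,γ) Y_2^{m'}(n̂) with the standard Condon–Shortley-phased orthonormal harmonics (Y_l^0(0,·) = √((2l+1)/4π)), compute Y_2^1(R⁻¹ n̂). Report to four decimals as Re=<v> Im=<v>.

Re=-0.1022 Im=0.0935

Need the full column D^2_{m',1} for m'=−2..2 at α=3.7477, β=1.2473, γ=2.8535.
cos(β/2)=0.811752, sin(β/2)=0.584002
d^2_{-2,1}: single k=3 term ⇒ +0.323368;  D = -0.022775-0.322564i
d^2_{-1,1}: k∈[2..3] ⇒ +0.674213 -0.116321 = +0.557892;  D = +0.349320+0.434993i
d^2_{0,1}: k∈[1..2] ⇒ +0.765174 -0.396043 = +0.369132;  D = -0.353919-0.104879i
d^2_{1,1}: k∈[0..1] ⇒ +0.434204 -0.674213 = -0.240008;  D = -0.227974+0.075046i
d^2_{2,1}: single k=0 term ⇒ -0.624762;  D = +0.376441-0.498618i
Y_2^{m'}(θ=1.0017,φ=5.3047) and Σ D·Y over m':
  (-0.0228-0.3226i)·(-0.1032+0.2539i)  (+0.3493+0.4350i)·(+0.1958+0.2910i)  (-0.3539-0.1049i)·(-0.0406+0.0000i)  (-0.2280+0.0750i)·(-0.1958+0.2910i)  (+0.3764-0.4986i)·(-0.1032-0.2539i)
Y_2^1(R⁻¹ n̂) = -0.102206+0.093450i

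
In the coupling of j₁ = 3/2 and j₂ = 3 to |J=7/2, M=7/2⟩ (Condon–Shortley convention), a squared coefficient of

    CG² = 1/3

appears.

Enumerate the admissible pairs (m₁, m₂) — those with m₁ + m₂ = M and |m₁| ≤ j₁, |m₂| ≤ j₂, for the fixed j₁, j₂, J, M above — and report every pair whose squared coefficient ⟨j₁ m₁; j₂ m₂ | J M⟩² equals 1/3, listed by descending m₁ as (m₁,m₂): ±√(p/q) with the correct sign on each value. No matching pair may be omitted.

(3/2,2): +√(1/3)

Admissible pairs with m₁+m₂ = M = 7/2: (1/2,3), (3/2,2)
  (m₁,m₂)=(3/2,2): CG² = 1/3, CG = +√(1/3)   ← matches the target
  (m₁,m₂)=(1/2,3): CG² = 2/3, CG = −√(2/3)
Pairs with CG² = 1/3: (3/2,2): +√(1/3)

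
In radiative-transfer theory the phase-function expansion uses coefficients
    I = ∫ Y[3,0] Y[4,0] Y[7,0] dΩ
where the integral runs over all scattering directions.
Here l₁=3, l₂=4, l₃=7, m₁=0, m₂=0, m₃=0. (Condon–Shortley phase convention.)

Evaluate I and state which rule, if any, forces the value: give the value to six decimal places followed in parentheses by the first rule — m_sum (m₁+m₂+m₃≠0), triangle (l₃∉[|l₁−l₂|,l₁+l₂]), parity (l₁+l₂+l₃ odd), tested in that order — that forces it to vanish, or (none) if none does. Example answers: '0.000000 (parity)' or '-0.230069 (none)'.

m-sum 0 ✓  L=14 even ✓  1≤7≤7 ✓
Π(2lᵢ+1) = 7×9×15 = 945
triangle coeff Δ(3,4,7) = 1/45045
Σ_t [0,0]: t=0:+1/20736 = 1/20736
(3j)²=35/1287 [(3 4 7; 0 0 0)], sign=-1
(m-triple is (0,0,0) — same symbol as above.)
⇒ 4πI² = 42875/61347
I = (+1)√(42875/61347/(4π)) = 0.23583077
No selection rule forces the value: the integral is nonzero (none).

0.235831 (none)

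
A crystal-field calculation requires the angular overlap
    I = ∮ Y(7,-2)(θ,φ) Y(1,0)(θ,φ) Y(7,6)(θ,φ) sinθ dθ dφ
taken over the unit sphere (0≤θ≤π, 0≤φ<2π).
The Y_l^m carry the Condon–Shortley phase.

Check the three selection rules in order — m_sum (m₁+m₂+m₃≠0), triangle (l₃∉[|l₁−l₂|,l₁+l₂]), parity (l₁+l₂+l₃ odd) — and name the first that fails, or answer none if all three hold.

m_sum

Σmᵢ = 4  ✗
l₃∈[|l₁−l₂|,l₁+l₂]=[6,8], have l₃=7
Σlᵢ = 15 ⇒ odd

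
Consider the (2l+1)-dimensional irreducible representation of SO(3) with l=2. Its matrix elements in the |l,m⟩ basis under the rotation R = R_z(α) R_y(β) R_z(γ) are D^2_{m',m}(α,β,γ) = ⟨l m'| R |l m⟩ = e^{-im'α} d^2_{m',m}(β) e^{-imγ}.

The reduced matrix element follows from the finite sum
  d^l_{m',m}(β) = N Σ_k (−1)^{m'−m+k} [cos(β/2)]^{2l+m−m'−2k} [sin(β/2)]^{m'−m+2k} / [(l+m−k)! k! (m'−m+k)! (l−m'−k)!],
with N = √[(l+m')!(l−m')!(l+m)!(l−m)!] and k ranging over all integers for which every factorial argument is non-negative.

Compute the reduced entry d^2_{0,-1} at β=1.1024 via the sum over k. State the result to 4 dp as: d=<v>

d^2_{0,-1}(β=1.1024) via the finite sum:
c=cos(1.102400/2)=0.851897, s=sin(1.102400/2)=0.523710; N=√[2·2·1·6]=4.898979
The bounds max(0,m−m')=0 and min(l+m,l−m')=1 give 2 terms
  k=0: (−1)^1·4.8990/(2)·0.8519^3·0.5237^1 = -0.793099
  k=1: (−1)^2·4.8990/(2)·0.8519^1·0.5237^3 = +0.299733
d^2_{0,-1}(1.1024) = -0.793099 +0.299733 = -0.493365

d=-0.4934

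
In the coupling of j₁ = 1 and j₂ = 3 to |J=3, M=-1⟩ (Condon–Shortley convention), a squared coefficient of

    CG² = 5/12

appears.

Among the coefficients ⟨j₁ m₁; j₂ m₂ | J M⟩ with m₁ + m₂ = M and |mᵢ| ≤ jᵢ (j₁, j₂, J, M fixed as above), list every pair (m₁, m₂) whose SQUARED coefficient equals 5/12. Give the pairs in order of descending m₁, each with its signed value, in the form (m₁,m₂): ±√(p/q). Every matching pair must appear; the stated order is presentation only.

(1,-2): +√(5/12)

Admissible pairs with m₁+m₂ = M = -1: (-1,0), (0,-1), (1,-2)
  (m₁,m₂)=(1,-2): CG² = 5/12, CG = +√(5/12)   ← matches the target
  (m₁,m₂)=(0,-1): CG² = 1/12, CG = +√(1/12)
  (m₁,m₂)=(-1,0): CG² = 1/2, CG = −√(1/2)
Pairs with CG² = 5/12: (1,-2): +√(5/12)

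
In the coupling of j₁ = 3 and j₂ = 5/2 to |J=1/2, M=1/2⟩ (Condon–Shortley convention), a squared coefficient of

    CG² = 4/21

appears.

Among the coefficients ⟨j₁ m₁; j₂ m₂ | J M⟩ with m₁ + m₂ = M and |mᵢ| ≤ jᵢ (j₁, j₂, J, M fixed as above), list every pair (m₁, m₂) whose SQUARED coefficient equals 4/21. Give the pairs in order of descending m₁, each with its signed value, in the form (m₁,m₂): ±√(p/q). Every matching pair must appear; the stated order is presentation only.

Admissible pairs with m₁+m₂ = M = 1/2: (-2,5/2), (-1,3/2), (0,1/2), (1,-1/2), (2,-3/2), (3,-5/2)
  (m₁,m₂)=(3,-5/2): CG² = 2/7, CG = +√(2/7)
  (m₁,m₂)=(2,-3/2): CG² = 5/21, CG = −√(5/21)
  (m₁,m₂)=(1,-1/2): CG² = 4/21, CG = +√(4/21)   ← matches the target
  (m₁,m₂)=(0,1/2): CG² = 1/7, CG = −√(1/7)
  (m₁,m₂)=(-1,3/2): CG² = 2/21, CG = +√(2/21)
  (m₁,m₂)=(-2,5/2): CG² = 1/21, CG = −√(1/21)
Pairs with CG² = 4/21: (1,-1/2): +√(4/21)

(1,-1/2): +√(4/21)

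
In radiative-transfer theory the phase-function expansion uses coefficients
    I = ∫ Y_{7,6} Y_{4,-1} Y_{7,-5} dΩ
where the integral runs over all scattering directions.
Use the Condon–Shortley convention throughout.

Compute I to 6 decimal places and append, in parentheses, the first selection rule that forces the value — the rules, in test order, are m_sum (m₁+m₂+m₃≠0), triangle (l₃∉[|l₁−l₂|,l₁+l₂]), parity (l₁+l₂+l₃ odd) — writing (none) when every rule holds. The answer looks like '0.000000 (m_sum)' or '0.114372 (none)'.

-0.082726 (none)

Checks pass: Σm=0; 18 even; l₃=7∈[3,11].
(2·7+1)(2·4+1)(2·7+1) = 2025
Δ: 4! 10! 4! / 19! → 1/58198140
sum: t=0:+1/17418240 t=1:−1/622080 t=2:+1/230400 t=3:−1/622080 t=4:+1/17418240 = 1/806400
3j²(7 4 7; 0 0 0) = Δ·Π!·Σ² = 2268/230945  (sign -1)
sum: t=0:+1/52254720 t=1:−1/87091200 = 1/130636800
3j²(7 4 7; 6 -1 -5) = Δ·Π!·Σ² = 88/20349  (sign +1)
combine: 4πI² = 2025·2268/230945·88/20349 = 116640/1356277
take √, sign -1: I = -0.08272650
No selection rule forces the value: the integral is nonzero (none).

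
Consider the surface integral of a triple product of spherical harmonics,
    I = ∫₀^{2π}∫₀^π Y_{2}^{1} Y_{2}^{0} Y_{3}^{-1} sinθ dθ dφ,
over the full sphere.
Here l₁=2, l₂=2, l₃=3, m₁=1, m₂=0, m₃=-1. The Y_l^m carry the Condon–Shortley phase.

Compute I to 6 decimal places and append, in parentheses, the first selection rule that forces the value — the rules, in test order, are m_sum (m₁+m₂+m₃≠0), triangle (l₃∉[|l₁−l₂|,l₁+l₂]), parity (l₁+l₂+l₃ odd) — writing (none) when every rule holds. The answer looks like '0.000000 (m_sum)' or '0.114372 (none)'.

Σlᵢ=7 odd — θ-integrand is odd under cosθ→−cosθ; I=0

0.000000 (parity)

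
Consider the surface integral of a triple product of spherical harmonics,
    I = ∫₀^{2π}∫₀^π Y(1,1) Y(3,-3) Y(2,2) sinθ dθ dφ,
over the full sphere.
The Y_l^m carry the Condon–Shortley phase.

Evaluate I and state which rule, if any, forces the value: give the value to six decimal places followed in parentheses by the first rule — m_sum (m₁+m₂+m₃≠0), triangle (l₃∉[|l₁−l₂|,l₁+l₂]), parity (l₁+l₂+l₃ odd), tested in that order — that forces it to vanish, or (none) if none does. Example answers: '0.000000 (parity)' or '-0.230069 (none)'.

Rules hold: Σm=0, L=6 even, 2≤2≤4.
N = 3·7·5 = 105
Δ = 2!·0!·4!/7! = 1/105
Racah Σ t=1..1: t=1:−1/4 = -1/4
⇒ 3j(1 3 2; 0 0 0)² = 3/35, sgn -1
Racah Σ t=0..0: t=0:+1/48 = 1/48
⇒ 3j(1 3 2; 1 -3 2)² = 1/7, sgn +1
4πI² = N·(3j₀)²·(3jₘ)² = 9/7
I = -1·√(1.28571/4π) = -0.31986543
No selection rule forces the value: the integral is nonzero (none).

-0.319865 (none)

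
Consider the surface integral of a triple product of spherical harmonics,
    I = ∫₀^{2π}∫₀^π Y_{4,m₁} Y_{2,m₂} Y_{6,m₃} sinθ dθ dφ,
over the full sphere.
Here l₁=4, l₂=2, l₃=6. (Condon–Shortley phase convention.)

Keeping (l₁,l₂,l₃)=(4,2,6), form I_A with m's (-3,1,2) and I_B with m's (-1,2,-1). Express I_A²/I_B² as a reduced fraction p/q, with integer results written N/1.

Shared (l₁,l₂,l₃)=(4,2,6): N and (l;000)² cancel in I_A²/I_B².
A: Δ = 0!·8!·4!/13! = 1/6435; Racah Σ t=0..0: t=0:+1/30240 = 1/30240; ⇒ 3j(4 2 6; -3 1 2)² = 32/6435, sgn +1
B: Δ = 0!·8!·4!/13! = 1/6435; Racah Σ t=0..0: t=0:+1/17280 = 1/17280; ⇒ 3j(4 2 6; -1 2 -1)² = 7/1287, sgn -1
I_A²/I_B² = (32/6435)/(7/1287) = 32/35

32/35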